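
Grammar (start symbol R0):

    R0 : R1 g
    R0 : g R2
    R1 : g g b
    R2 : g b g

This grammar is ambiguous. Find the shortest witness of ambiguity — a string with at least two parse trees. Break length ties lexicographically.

length 4: g g b g has 2 parse trees

Two derivations of g g b g:
  R0 ⇒ R1 g ⇒ g g b g
  R0 ⇒ g R2 ⇒ g g b g

g g b g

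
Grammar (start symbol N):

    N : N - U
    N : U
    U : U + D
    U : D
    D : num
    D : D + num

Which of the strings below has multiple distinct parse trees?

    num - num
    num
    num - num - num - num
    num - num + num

num - num: 1 tree
num: 1 tree
num - num - num - num: 1 tree
num - num + num: 2 trees

num - num + num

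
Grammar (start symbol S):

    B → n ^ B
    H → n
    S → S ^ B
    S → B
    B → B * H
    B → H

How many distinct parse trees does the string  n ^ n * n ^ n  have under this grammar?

Parse trees for n ^ n * n ^ n:
  [S [S [S [B [H n]]] ^ [B [B [H n]] * [H n]]] ^ [B [H n]]]
  [S [S [B n ^ [B [B [H n]] * [H n]]]] ^ [B [H n]]]
  [S [S [B [B n ^ [B [H n]]] * [H n]]] ^ [B [H n]]]

3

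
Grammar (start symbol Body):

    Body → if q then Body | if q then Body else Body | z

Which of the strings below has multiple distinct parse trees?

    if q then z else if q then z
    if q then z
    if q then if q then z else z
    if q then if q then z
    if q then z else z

if q then if q then z else z

if q then z else if q then z: 1 tree
if q then z: 1 tree
if q then if q then z else z: 2 trees
if q then if q then z: 1 tree
if q then z else z: 1 tree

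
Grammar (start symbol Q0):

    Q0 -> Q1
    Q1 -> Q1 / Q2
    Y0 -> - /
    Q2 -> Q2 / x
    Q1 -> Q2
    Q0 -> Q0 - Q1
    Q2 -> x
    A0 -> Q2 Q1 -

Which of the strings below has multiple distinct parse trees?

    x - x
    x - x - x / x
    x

x - x: 1 tree
x - x - x / x: 2 trees
x: 1 tree

x - x - x / x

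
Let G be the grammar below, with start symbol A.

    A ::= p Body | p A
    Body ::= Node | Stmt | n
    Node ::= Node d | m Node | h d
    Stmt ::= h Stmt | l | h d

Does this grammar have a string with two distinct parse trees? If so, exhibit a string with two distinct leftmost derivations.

Ambiguous

Witness: p h d

Derivation 1: A ⇒ p Body ⇒ p Node ⇒ p h d
Derivation 2: A ⇒ p Body ⇒ p Stmt ⇒ p h d

Two distinct leftmost derivations for the same string.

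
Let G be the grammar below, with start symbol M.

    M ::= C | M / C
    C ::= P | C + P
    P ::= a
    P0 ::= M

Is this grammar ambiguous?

Only M, C, P are reachable from M; ignoring the rest: The grammar is stratified — M handles '/' (left-recursive), C handles '+', P atoms. Each operator has a fixed associativity and precedence level, so every string has one parse.

Unambiguous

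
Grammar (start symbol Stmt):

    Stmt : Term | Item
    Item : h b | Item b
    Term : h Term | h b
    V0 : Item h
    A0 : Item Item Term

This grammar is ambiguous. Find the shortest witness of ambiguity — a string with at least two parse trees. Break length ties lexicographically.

h b

length 2: h b has 2 parse trees

Two derivations of h b:
  Stmt ⇒ Term ⇒ h b
  Stmt ⇒ Item ⇒ h b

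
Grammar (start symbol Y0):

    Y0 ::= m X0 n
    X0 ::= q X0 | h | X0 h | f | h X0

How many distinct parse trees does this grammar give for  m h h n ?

Parse trees for m h h n:
  [Y0 m [X0 [X0 h] h] n]
  [Y0 m [X0 h [X0 h]] n]

2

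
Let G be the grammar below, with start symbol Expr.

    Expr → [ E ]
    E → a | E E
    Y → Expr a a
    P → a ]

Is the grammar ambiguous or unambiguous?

Ambiguous

Witness: [ a a a ]

Derivation 1: Expr ⇒ [ E ] ⇒ [ E E ] ⇒ [ a E ] ⇒ [ a E E ] ⇒ [ a a E ] ⇒ [ a a a ]
Derivation 2: Expr ⇒ [ E ] ⇒ [ E E ] ⇒ [ E E E ] ⇒ [ a E E ] ⇒ [ a a E ] ⇒ [ a a a ]

Two distinct leftmost derivations for the same string.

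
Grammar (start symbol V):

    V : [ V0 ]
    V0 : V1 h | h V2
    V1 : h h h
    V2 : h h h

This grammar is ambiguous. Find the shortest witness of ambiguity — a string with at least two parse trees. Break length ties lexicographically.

[ h h h h ]

length 6: [ h h h h ] has 2 parse trees

Two derivations of [ h h h h ]:
  V ⇒ [ V0 ] ⇒ [ V1 h ] ⇒ [ h h h h ]
  V ⇒ [ V0 ] ⇒ [ h V2 ] ⇒ [ h h h h ]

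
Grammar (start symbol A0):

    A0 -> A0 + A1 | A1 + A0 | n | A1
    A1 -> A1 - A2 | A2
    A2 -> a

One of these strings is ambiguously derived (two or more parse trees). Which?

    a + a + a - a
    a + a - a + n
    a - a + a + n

a + a + a - a: 4 trees
a + a - a + n: 1 tree
a - a + a + n: 1 tree

a + a + a - a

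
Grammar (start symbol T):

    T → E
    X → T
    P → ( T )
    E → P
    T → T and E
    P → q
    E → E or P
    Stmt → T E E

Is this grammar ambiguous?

Only T, E, P are reachable from T; ignoring the rest: T → T and E | E  ;  E → E or P | P  — a left-associative chain with P at the bottom. Each string factors uniquely by precedence.

Unambiguous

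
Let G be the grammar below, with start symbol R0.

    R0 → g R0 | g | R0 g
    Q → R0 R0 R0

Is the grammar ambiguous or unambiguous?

Ambiguous

Witness: g g

Derivation 1: R0 ⇒ g R0 ⇒ g g
Derivation 2: R0 ⇒ R0 g ⇒ g g

Two distinct leftmost derivations for the same string.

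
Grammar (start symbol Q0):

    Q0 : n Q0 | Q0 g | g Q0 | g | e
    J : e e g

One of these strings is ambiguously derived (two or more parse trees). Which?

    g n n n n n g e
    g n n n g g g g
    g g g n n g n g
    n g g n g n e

g n n n g g g g

g n n n n n g e: 1 tree
g n n n g g g g: 64 trees
g g g n n g n g: 1 tree
n g g n g n e: 1 tree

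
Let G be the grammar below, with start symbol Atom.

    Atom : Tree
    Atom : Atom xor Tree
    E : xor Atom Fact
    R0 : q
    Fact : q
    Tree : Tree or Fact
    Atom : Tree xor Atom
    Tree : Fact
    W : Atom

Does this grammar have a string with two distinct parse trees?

Witness: q xor q

Derivation 1: Atom ⇒ Atom xor Tree ⇒ Tree xor Tree ⇒ Fact xor Tree ⇒ q xor Tree ⇒ q xor Fact ⇒ q xor q
Derivation 2: Atom ⇒ Tree xor Atom ⇒ Fact xor Atom ⇒ q xor Atom ⇒ q xor Tree ⇒ q xor Fact ⇒ q xor q

Two distinct leftmost derivations for the same string.

Ambiguous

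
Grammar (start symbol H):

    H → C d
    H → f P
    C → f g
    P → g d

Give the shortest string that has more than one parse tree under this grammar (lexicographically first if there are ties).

length 3: f g d has 2 parse trees

Two derivations of f g d:
  H ⇒ C d ⇒ f g d
  H ⇒ f P ⇒ f g d

f g d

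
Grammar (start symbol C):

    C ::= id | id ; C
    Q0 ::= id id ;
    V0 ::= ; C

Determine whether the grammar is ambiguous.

(Q0, V0 are unreachable from C, so their rules don't affect L(C).) The reachable grammar is A → atom sep A | atom. Each atom is followed by either the separator (recurse) or end-of-string (stop) — no choice point.

Unambiguous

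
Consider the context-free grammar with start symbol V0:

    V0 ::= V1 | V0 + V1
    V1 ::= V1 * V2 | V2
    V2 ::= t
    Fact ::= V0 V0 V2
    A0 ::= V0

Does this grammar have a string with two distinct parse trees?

(Fact, A0 are unreachable from V0, so their rules don't affect L(V0).) This is a standard precedence ladder (V0 over V1 over V2), with each level left-recursive on its own operator ('+' at V0, '*' at V1). That structure is LR(1), hence unambiguous.

Unambiguous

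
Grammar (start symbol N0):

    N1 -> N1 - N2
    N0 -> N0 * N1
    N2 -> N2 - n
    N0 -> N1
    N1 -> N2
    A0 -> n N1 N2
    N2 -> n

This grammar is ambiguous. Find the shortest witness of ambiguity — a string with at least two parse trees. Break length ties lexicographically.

length 1: no string has ≥2 trees
length 3: n - n has 2 parse trees

Two derivations of n - n:
  N0 ⇒ N1 ⇒ N1 - N2 ⇒ N2 - N2 ⇒ n - N2 ⇒ n - n
  N0 ⇒ N1 ⇒ N2 ⇒ N2 - n ⇒ n - n

n - n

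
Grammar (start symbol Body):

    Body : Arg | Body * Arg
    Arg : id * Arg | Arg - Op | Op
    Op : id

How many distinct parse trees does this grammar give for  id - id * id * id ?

Parse trees for id - id * id * id:
  [Body [Body [Arg [Arg [Op id]] - [Op id]]] * [Arg id * [Arg [Op id]]]]
  [Body [Body [Body [Arg [Arg [Op id]] - [Op id]]] * [Arg [Op id]]] * [Arg [Op id]]]

2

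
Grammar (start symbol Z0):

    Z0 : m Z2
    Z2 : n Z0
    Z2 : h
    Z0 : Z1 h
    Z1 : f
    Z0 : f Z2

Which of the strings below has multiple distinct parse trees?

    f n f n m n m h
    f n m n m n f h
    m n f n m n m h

f n f n m n m h: 1 tree
f n m n m n f h: 2 trees
m n f n m n m h: 1 tree

f n m n m n f h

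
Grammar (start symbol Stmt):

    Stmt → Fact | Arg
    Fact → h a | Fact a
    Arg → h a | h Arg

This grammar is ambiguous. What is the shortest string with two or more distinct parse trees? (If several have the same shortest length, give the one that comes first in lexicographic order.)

h a

length 2: h a has 2 parse trees

Two derivations of h a:
  Stmt ⇒ Fact ⇒ h a
  Stmt ⇒ Arg ⇒ h a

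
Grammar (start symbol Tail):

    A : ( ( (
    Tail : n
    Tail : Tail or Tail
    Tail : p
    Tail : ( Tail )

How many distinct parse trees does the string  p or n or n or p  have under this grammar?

5

Parse trees for p or n or n or p:
  [Tail [Tail p] or [Tail [Tail n] or [Tail [Tail n] or [Tail p]]]]
  [Tail [Tail p] or [Tail [Tail [Tail n] or [Tail n]] or [Tail p]]]
  [Tail [Tail [Tail p] or [Tail n]] or [Tail [Tail n] or [Tail p]]]
  [Tail [Tail [Tail p] or [Tail [Tail n] or [Tail n]]] or [Tail p]]
  [Tail [Tail [Tail [Tail p] or [Tail n]] or [Tail n]] or [Tail p]]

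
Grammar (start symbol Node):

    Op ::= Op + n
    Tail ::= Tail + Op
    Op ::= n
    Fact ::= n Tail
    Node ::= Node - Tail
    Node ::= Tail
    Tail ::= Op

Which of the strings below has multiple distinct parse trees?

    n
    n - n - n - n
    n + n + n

n: 1 tree
n - n - n - n: 1 tree
n + n + n: 4 trees

n + n + n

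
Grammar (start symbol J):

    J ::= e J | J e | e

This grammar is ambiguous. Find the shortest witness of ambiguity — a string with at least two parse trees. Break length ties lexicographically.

length 1: no string has ≥2 trees
length 2: e e has 2 parse trees

Two derivations of e e:
  J ⇒ e J ⇒ e e
  J ⇒ J e ⇒ e e

e e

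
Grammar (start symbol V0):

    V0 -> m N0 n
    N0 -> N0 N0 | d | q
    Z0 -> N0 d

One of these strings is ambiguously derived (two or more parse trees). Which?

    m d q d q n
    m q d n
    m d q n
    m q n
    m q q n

m d q d q n: 5 trees
m q d n: 1 tree
m d q n: 1 tree
m q n: 1 tree
m q q n: 1 tree

m d q d q n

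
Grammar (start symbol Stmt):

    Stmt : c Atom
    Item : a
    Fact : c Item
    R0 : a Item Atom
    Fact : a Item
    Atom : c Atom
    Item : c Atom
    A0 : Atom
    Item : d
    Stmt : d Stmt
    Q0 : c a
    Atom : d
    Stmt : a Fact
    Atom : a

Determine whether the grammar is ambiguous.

Unambiguous

(A0, Q0, R0 are unreachable from Stmt, so their rules don't affect L(Stmt).) The reachable rules are right-linear with at most one rule per (nonterminal, next-terminal) pair. Each input token forces the next rule, so parsing is deterministic.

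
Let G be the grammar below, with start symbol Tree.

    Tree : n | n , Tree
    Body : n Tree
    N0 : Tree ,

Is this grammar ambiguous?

Unambiguous

(Body, N0 are unreachable from Tree, so their rules don't affect L(Tree).) Right-recursive list with a separator: after each atom, whether the separator follows determines the rule. One parse per string.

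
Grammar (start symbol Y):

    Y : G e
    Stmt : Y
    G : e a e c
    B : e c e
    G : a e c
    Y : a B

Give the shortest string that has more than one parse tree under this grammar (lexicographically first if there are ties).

length 4: a e c e has 2 parse trees

Two derivations of a e c e:
  Y ⇒ G e ⇒ a e c e
  Y ⇒ a B ⇒ a e c e

a e c e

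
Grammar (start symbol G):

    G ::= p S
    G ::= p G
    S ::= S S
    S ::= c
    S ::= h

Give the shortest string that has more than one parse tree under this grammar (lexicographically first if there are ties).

p c c c

length 2: no string has ≥2 trees
length 3: no string has ≥2 trees
length 4: p c c c has 2 parse trees

Two derivations of p c c c:
  G ⇒ p S ⇒ p S S ⇒ p S S S ⇒ p c S S ⇒ p c c S ⇒ p c c c
  G ⇒ p S ⇒ p S S ⇒ p c S ⇒ p c S S ⇒ p c c S ⇒ p c c c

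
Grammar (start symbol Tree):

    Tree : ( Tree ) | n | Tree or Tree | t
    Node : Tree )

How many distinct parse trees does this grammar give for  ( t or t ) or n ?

1

Parse trees for ( t or t ) or n:
  [Tree [Tree ( [Tree [Tree t] or [Tree t]] )] or [Tree n]]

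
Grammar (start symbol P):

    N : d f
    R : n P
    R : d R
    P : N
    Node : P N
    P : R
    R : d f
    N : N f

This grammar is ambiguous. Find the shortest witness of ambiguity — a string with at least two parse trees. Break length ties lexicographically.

length 2: d f has 2 parse trees

Two derivations of d f:
  P ⇒ N ⇒ d f
  P ⇒ R ⇒ d f

d f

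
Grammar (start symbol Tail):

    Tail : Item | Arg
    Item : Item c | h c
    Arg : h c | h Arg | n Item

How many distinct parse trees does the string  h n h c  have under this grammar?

1

Parse trees for h n h c:
  [Tail [Arg h [Arg n [Item h c]]]]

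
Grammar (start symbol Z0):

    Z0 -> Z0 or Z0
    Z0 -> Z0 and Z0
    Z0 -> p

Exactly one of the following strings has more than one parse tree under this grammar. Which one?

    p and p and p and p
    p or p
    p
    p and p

p and p and p and p

p and p and p and p: 5 trees
p or p: 1 tree
p: 1 tree
p and p: 1 tree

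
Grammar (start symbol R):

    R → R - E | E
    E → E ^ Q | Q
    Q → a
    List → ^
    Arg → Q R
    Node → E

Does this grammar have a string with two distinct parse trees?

Only R, E, Q are reachable from R; ignoring the rest: The grammar is stratified — R handles '-' (left-recursive), E handles '^', Q atoms. Each operator has a fixed associativity and precedence level, so every string has one parse.

Unambiguous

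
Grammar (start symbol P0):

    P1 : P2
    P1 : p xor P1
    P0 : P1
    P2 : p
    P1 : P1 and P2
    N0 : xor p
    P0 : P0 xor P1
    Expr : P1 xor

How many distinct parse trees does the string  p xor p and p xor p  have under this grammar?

3

Parse trees for p xor p and p xor p:
  [P0 [P0 [P1 p xor [P1 [P1 [P2 p]] and [P2 p]]]] xor [P1 [P2 p]]]
  [P0 [P0 [P1 [P1 p xor [P1 [P2 p]]] and [P2 p]]] xor [P1 [P2 p]]]
  [P0 [P0 [P0 [P1 [P2 p]]] xor [P1 [P1 [P2 p]] and [P2 p]]] xor [P1 [P2 p]]]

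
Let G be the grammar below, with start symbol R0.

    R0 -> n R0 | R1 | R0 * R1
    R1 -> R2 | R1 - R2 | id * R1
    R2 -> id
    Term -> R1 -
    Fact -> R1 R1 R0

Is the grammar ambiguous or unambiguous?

Witness: id * id

Derivation 1: R0 ⇒ R1 ⇒ id * R1 ⇒ id * R2 ⇒ id * id
Derivation 2: R0 ⇒ R0 * R1 ⇒ R1 * R1 ⇒ R2 * R1 ⇒ id * R1 ⇒ id * R2 ⇒ id * id

Two distinct leftmost derivations for the same string.

Ambiguous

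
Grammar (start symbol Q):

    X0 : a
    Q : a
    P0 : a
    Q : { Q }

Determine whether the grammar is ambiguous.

Only Q is reachable from Q; ignoring the rest: Each string is a nest of matched brackets around a single atom. An opening bracket forces the recursive rule; an atom forces the base rule.

Unambiguous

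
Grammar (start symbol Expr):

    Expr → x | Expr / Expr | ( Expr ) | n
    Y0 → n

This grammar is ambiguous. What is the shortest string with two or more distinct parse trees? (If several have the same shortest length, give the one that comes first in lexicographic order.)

n / n / n

length 1: no string has ≥2 trees
length 3: no string has ≥2 trees
length 5: n / n / n has 2 parse trees

Two derivations of n / n / n:
  Expr ⇒ Expr / Expr ⇒ Expr / Expr / Expr ⇒ n / Expr / Expr ⇒ n / n / Expr ⇒ n / n / n
  Expr ⇒ Expr / Expr ⇒ n / Expr ⇒ n / Expr / Expr ⇒ n / n / Expr ⇒ n / n / n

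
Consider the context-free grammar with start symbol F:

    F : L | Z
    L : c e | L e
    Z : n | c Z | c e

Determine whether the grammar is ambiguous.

Witness: c e

Derivation 1: F ⇒ L ⇒ c e
Derivation 2: F ⇒ Z ⇒ c e

Two distinct leftmost derivations for the same string.

Ambiguous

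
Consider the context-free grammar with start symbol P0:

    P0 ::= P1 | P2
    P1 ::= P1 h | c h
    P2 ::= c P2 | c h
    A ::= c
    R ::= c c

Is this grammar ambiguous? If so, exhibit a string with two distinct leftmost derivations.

Ambiguous

Witness: c h

Derivation 1: P0 ⇒ P1 ⇒ c h
Derivation 2: P0 ⇒ P2 ⇒ c h

Two distinct leftmost derivations for the same string.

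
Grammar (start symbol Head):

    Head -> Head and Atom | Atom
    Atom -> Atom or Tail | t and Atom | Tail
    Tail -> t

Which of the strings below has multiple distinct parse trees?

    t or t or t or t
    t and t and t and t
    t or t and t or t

t and t and t and t

t or t or t or t: 1 tree
t and t and t and t: 8 trees
t or t and t or t: 1 tree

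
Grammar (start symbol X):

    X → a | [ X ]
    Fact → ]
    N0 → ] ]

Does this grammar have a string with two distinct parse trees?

Unambiguous

(Fact, N0 are unreachable from X, so their rules don't affect L(X).) L(X) is { openⁿ atom closeⁿ : n ≥ 0 }. The bracket depth fixes n, and the derivation is forced at every step.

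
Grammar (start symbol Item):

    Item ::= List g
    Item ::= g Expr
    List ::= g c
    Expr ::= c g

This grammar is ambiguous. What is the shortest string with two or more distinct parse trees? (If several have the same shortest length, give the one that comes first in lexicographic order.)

g c g

length 3: g c g has 2 parse trees

Two derivations of g c g:
  Item ⇒ List g ⇒ g c g
  Item ⇒ g Expr ⇒ g c g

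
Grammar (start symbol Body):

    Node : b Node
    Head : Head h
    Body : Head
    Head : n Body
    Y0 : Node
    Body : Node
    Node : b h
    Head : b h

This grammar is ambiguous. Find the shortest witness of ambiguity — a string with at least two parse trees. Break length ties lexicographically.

b h

length 2: b h has 2 parse trees

Two derivations of b h:
  Body ⇒ Head ⇒ b h
  Body ⇒ Node ⇒ b h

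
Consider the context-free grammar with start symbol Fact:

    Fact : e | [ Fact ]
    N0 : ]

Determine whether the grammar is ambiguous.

(N0 is unreachable from Fact, so its rules don't affect L(Fact).) L(Fact) is { openⁿ atom closeⁿ : n ≥ 0 }. The bracket depth fixes n, and the derivation is forced at every step.

Unambiguous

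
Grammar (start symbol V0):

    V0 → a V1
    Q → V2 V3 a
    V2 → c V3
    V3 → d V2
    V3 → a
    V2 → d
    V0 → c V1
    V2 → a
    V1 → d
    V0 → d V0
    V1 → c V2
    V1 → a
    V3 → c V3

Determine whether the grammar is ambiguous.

(Q is unreachable from V0, so its rules don't affect L(V0).) The reachable rules are right-linear with at most one rule per (nonterminal, next-terminal) pair. Each input token forces the next rule, so parsing is deterministic.

Unambiguous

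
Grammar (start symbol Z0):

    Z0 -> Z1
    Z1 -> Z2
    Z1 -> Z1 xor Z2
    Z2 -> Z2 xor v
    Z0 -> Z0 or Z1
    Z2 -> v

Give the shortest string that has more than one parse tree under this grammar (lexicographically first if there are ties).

v xor v

length 1: no string has ≥2 trees
length 3: v xor v has 2 parse trees

Two derivations of v xor v:
  Z0 ⇒ Z1 ⇒ Z2 ⇒ Z2 xor v ⇒ v xor v
  Z0 ⇒ Z1 ⇒ Z1 xor Z2 ⇒ Z2 xor Z2 ⇒ v xor Z2 ⇒ v xor v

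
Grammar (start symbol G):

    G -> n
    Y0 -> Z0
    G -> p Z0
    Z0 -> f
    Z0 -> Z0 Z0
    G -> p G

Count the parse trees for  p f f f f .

5

Parse trees for p f f f f:
  [G p [Z0 [Z0 f] [Z0 [Z0 f] [Z0 [Z0 f] [Z0 f]]]]]
  [G p [Z0 [Z0 f] [Z0 [Z0 [Z0 f] [Z0 f]] [Z0 f]]]]
  [G p [Z0 [Z0 [Z0 f] [Z0 f]] [Z0 [Z0 f] [Z0 f]]]]
  [G p [Z0 [Z0 [Z0 f] [Z0 [Z0 f] [Z0 f]]] [Z0 f]]]
  [G p [Z0 [Z0 [Z0 [Z0 f] [Z0 f]] [Z0 f]] [Z0 f]]]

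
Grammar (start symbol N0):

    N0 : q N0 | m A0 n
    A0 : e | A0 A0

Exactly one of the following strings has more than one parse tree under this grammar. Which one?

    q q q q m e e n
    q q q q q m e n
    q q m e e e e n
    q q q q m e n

q q m e e e e n

q q q q m e e n: 1 tree
q q q q q m e n: 1 tree
q q m e e e e n: 5 trees
q q q q m e n: 1 tree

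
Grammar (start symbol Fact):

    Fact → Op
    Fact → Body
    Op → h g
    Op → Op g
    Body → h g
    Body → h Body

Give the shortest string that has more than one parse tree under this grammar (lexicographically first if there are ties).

length 2: h g has 2 parse trees

Two derivations of h g:
  Fact ⇒ Op ⇒ h g
  Fact ⇒ Body ⇒ h g

h g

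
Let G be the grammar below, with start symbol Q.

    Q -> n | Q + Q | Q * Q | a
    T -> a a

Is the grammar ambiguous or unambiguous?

Witness: a * a * a

Derivation 1: Q ⇒ Q * Q ⇒ Q * Q * Q ⇒ a * Q * Q ⇒ a * a * Q ⇒ a * a * a
Derivation 2: Q ⇒ Q * Q ⇒ a * Q ⇒ a * Q * Q ⇒ a * a * Q ⇒ a * a * a

Two distinct leftmost derivations for the same string.

Ambiguous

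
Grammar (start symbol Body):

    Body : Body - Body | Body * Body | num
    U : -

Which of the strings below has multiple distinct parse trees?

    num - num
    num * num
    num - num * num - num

num - num: 1 tree
num * num: 1 tree
num - num * num - num: 5 trees

num - num * num - num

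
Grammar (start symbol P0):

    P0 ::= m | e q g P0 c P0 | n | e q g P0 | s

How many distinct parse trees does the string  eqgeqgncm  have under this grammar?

2

Parse trees for eqgeqgncm:
  [P0 e q g [P0 e q g [P0 n]] c [P0 m]]
  [P0 e q g [P0 e q g [P0 n] c [P0 m]]]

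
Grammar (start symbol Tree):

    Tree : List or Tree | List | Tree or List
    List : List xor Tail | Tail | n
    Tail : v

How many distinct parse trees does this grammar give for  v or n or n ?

Parse trees for v or n or n:
  [Tree [List [Tail v]] or [Tree [List n] or [Tree [List n]]]]
  [Tree [List [Tail v]] or [Tree [Tree [List n]] or [List n]]]
  [Tree [Tree [List [Tail v]] or [Tree [List n]]] or [List n]]
  [Tree [Tree [Tree [List [Tail v]]] or [List n]] or [List n]]

4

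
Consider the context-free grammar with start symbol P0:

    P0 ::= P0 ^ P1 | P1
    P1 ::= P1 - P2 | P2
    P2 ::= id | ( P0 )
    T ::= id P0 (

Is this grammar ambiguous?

(T is unreachable from P0, so its rules don't affect L(P0).) The grammar is stratified — P0 handles '^' (left-recursive), P1 handles '-', P2 atoms. Each operator has a fixed associativity and precedence level, so every string has one parse.

Unambiguous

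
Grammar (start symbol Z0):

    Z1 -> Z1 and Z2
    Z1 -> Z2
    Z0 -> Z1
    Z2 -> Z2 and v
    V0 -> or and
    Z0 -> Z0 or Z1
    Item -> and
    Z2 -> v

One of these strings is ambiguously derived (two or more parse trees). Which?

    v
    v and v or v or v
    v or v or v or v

v and v or v or v

v: 1 tree
v and v or v or v: 2 trees
v or v or v or v: 1 tree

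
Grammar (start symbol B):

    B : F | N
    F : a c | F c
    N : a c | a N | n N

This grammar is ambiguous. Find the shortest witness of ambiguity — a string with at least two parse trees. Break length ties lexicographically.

length 2: a c has 2 parse trees

Two derivations of a c:
  B ⇒ F ⇒ a c
  B ⇒ N ⇒ a c

a c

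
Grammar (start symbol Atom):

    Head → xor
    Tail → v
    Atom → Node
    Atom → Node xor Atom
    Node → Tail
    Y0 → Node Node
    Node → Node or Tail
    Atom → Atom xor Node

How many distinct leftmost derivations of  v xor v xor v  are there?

4

Parse trees for v xor v xor v:
  [Atom [Node [Tail v]] xor [Atom [Node [Tail v]] xor [Atom [Node [Tail v]]]]]
  [Atom [Node [Tail v]] xor [Atom [Atom [Node [Tail v]]] xor [Node [Tail v]]]]
  [Atom [Atom [Node [Tail v]] xor [Atom [Node [Tail v]]]] xor [Node [Tail v]]]
  [Atom [Atom [Atom [Node [Tail v]]] xor [Node [Tail v]]] xor [Node [Tail v]]]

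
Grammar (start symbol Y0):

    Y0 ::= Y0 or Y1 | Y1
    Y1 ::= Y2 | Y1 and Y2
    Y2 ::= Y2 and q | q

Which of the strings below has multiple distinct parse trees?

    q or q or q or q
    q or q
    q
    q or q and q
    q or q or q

q or q or q or q: 1 tree
q or q: 1 tree
q: 1 tree
q or q and q: 2 trees
q or q or q: 1 tree

q or q and q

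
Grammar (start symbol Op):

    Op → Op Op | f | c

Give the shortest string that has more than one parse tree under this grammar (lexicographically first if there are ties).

length 1: no string has ≥2 trees
length 2: no string has ≥2 trees
length 3: c c c has 2 parse trees

Two derivations of c c c:
  Op ⇒ Op Op ⇒ Op Op Op ⇒ c Op Op ⇒ c c Op ⇒ c c c
  Op ⇒ Op Op ⇒ c Op ⇒ c Op Op ⇒ c c Op ⇒ c c c

c c c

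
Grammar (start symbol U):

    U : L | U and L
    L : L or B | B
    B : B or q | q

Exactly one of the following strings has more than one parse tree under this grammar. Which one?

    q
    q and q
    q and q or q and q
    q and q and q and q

q: 1 tree
q and q: 1 tree
q and q or q and q: 2 trees
q and q and q and q: 1 tree

q and q or q and q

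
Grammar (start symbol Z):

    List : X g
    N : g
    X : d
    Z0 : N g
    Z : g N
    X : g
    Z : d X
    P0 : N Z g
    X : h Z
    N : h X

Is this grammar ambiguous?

(Z0, List, P0 are unreachable from Z, so their rules don't affect L(Z).) Each reachable nonterminal has at most one production per leading terminal, and all productions are right-linear; the derivation is determined token-by-token.

Unambiguous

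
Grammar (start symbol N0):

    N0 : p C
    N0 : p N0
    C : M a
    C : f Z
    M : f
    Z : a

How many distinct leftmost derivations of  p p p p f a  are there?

2

Parse trees for p p p p f a:
  [N0 p [N0 p [N0 p [N0 p [C [M f] a]]]]]
  [N0 p [N0 p [N0 p [N0 p [C f [Z a]]]]]]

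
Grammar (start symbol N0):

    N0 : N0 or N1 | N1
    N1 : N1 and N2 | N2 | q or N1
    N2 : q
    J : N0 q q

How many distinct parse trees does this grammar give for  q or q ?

Parse trees for q or q:
  [N0 [N0 [N1 [N2 q]]] or [N1 [N2 q]]]
  [N0 [N1 q or [N1 [N2 q]]]]

2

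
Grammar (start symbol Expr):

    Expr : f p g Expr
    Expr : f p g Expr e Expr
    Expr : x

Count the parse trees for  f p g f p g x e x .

2

Parse trees for f p g f p g x e x:
  [Expr f p g [Expr f p g [Expr x] e [Expr x]]]
  [Expr f p g [Expr f p g [Expr x]] e [Expr x]]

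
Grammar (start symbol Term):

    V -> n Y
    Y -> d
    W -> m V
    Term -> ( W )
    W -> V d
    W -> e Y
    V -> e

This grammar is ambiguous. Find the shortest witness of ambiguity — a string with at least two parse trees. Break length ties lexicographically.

length 4: ( e d ) has 2 parse trees

Two derivations of ( e d ):
  Term ⇒ ( W ) ⇒ ( V d ) ⇒ ( e d )
  Term ⇒ ( W ) ⇒ ( e Y ) ⇒ ( e d )

( e d )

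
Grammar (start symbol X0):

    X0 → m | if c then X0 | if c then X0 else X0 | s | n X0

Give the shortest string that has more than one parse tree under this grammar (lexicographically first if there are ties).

length 1: no string has ≥2 trees
length 2: no string has ≥2 trees
length 3: no string has ≥2 trees
length 4: no string has ≥2 trees
length 5: no string has ≥2 trees
length 6: no string has ≥2 trees
length 7: no string has ≥2 trees
length 8: no string has ≥2 trees
length 9: if c then if c then m else m has 2 parse trees

Two derivations of if c then if c then m else m:
  X0 ⇒ if c then X0 ⇒ if c then if c then X0 else X0 ⇒ if c then if c then m else X0 ⇒ if c then if c then m else m
  X0 ⇒ if c then X0 else X0 ⇒ if c then if c then X0 else X0 ⇒ if c then if c then m else X0 ⇒ if c then if c then m else m

if c then if c then m else m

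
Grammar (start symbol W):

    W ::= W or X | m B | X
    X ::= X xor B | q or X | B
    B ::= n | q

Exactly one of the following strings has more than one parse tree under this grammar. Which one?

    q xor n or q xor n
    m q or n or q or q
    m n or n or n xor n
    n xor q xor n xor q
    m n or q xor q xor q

m q or n or q or q

q xor n or q xor n: 1 tree
m q or n or q or q: 2 trees
m n or n or n xor n: 1 tree
n xor q xor n xor q: 1 tree
m n or q xor q xor q: 1 tree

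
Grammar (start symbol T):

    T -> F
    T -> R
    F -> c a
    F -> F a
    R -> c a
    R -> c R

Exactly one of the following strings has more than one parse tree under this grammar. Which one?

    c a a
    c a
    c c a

c a a: 1 tree
c a: 2 trees
c c a: 1 tree

c a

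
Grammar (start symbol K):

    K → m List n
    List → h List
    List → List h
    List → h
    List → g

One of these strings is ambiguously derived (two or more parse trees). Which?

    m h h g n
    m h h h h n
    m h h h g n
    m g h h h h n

m h h h h n

m h h g n: 1 tree
m h h h h n: 8 trees
m h h h g n: 1 tree
m g h h h h n: 1 tree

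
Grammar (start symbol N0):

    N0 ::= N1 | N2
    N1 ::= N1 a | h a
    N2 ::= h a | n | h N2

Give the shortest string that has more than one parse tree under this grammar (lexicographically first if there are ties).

length 1: no string has ≥2 trees
length 2: h a has 2 parse trees

Two derivations of h a:
  N0 ⇒ N1 ⇒ h a
  N0 ⇒ N2 ⇒ h a

h a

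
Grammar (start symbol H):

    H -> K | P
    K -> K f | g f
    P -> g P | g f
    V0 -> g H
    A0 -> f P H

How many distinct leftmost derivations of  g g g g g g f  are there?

1

Parse trees for g g g g g g f:
  [H [P g [P g [P g [P g [P g [P g f]]]]]]]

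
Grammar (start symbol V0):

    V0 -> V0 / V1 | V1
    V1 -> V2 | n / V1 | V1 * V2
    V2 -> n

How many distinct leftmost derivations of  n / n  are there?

Parse trees for n / n:
  [V0 [V0 [V1 [V2 n]]] / [V1 [V2 n]]]
  [V0 [V1 n / [V1 [V2 n]]]]

2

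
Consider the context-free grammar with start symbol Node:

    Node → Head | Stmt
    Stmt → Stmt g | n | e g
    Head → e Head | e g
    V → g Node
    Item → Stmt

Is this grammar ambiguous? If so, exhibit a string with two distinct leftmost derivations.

Witness: e g

Derivation 1: Node ⇒ Head ⇒ e g
Derivation 2: Node ⇒ Stmt ⇒ e g

Two distinct leftmost derivations for the same string.

Ambiguous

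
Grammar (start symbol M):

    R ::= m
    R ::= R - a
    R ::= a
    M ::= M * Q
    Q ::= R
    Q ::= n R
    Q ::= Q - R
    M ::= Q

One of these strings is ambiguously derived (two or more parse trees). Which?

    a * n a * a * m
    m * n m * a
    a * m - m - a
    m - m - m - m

a * n a * a * m: 1 tree
m * n m * a: 1 tree
a * m - m - a: 2 trees
m - m - m - m: 1 tree

a * m - m - a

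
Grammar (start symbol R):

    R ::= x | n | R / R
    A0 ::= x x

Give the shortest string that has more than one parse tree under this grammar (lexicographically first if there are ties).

length 1: no string has ≥2 trees
length 3: no string has ≥2 trees
length 5: n / n / n has 2 parse trees

Two derivations of n / n / n:
  R ⇒ R / R ⇒ n / R ⇒ n / R / R ⇒ n / n / R ⇒ n / n / n
  R ⇒ R / R ⇒ R / R / R ⇒ n / R / R ⇒ n / n / R ⇒ n / n / n

n / n / n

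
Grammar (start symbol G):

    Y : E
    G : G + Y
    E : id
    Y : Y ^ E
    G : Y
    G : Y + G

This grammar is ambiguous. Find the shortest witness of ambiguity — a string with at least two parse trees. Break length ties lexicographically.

length 1: no string has ≥2 trees
length 3: id + id has 2 parse trees

Two derivations of id + id:
  G ⇒ G + Y ⇒ Y + Y ⇒ E + Y ⇒ id + Y ⇒ id + E ⇒ id + id
  G ⇒ Y + G ⇒ E + G ⇒ id + G ⇒ id + Y ⇒ id + E ⇒ id + id

id + id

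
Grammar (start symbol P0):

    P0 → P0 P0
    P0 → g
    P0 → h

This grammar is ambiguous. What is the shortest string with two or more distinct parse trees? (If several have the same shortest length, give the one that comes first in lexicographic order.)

length 1: no string has ≥2 trees
length 2: no string has ≥2 trees
length 3: g g g has 2 parse trees

Two derivations of g g g:
  P0 ⇒ P0 P0 ⇒ P0 P0 P0 ⇒ g P0 P0 ⇒ g g P0 ⇒ g g g
  P0 ⇒ P0 P0 ⇒ g P0 ⇒ g P0 P0 ⇒ g g P0 ⇒ g g g

g g g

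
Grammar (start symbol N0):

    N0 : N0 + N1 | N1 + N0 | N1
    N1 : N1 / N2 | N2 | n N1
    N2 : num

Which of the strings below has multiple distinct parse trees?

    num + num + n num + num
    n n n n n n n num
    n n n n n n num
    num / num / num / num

num + num + n num + num: 8 trees
n n n n n n n num: 1 tree
n n n n n n num: 1 tree
num / num / num / num: 1 tree

num + num + n num + num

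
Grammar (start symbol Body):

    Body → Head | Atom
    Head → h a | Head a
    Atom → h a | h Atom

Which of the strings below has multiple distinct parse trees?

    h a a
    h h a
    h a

h a

h a a: 1 tree
h h a: 1 tree
h a: 2 trees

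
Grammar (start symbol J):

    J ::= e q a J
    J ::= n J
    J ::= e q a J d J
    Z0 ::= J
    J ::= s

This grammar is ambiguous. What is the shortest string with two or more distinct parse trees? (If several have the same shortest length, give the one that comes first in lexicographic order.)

length 1: no string has ≥2 trees
length 2: no string has ≥2 trees
length 3: no string has ≥2 trees
length 4: no string has ≥2 trees
length 5: no string has ≥2 trees
length 6: no string has ≥2 trees
length 7: no string has ≥2 trees
length 8: no string has ≥2 trees
length 9: e q a e q a s d s has 2 parse trees

Two derivations of e q a e q a s d s:
  J ⇒ e q a J ⇒ e q a e q a J d J ⇒ e q a e q a s d J ⇒ e q a e q a s d s
  J ⇒ e q a J d J ⇒ e q a e q a J d J ⇒ e q a e q a s d J ⇒ e q a e q a s d s

e q a e q a s d s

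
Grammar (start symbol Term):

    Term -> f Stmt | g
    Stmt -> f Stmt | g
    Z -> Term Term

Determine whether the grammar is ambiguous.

Only Term, Stmt are reachable from Term; ignoring the rest: The reachable rules are right-linear with at most one rule per (nonterminal, next-terminal) pair. Each input token forces the next rule, so parsing is deterministic.

Unambiguous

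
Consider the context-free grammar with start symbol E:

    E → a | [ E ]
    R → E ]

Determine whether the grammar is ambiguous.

Only E is reachable from E; ignoring the rest: L(E) is { openⁿ atom closeⁿ : n ≥ 0 }. The bracket depth fixes n, and the derivation is forced at every step.

Unambiguous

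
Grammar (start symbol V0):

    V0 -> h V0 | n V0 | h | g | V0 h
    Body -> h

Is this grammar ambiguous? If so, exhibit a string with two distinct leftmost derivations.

Witness: h h

Derivation 1: V0 ⇒ h V0 ⇒ h h
Derivation 2: V0 ⇒ V0 h ⇒ h h

Two distinct leftmost derivations for the same string.

Ambiguous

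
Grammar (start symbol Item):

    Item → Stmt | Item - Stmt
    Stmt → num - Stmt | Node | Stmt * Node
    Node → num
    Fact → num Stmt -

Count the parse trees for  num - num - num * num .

7

Parse trees for num - num - num * num:
  [Item [Stmt num - [Stmt num - [Stmt [Stmt [Node num]] * [Node num]]]]]
  [Item [Stmt num - [Stmt [Stmt num - [Stmt [Node num]]] * [Node num]]]]
  [Item [Stmt [Stmt num - [Stmt num - [Stmt [Node num]]]] * [Node num]]]
  [Item [Item [Stmt [Node num]]] - [Stmt num - [Stmt [Stmt [Node num]] * [Node num]]]]
  [Item [Item [Stmt [Node num]]] - [Stmt [Stmt num - [Stmt [Node num]]] * [Node num]]]
  [Item [Item [Stmt num - [Stmt [Node num]]]] - [Stmt [Stmt [Node num]] * [Node num]]]
  [Item [Item [Item [Stmt [Node num]]] - [Stmt [Node num]]] - [Stmt [Stmt [Node num]] * [Node num]]]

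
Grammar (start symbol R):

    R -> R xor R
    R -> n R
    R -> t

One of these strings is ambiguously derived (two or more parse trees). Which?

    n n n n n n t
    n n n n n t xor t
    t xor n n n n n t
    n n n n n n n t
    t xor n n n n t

n n n n n t xor t

n n n n n n t: 1 tree
n n n n n t xor t: 6 trees
t xor n n n n n t: 1 tree
n n n n n n n t: 1 tree
t xor n n n n t: 1 tree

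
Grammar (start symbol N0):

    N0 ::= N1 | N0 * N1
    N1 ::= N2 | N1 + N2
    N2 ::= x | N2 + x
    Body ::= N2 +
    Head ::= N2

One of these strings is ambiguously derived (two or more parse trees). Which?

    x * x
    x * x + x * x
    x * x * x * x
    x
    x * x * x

x * x: 1 tree
x * x + x * x: 2 trees
x * x * x * x: 1 tree
x: 1 tree
x * x * x: 1 tree

x * x + x * x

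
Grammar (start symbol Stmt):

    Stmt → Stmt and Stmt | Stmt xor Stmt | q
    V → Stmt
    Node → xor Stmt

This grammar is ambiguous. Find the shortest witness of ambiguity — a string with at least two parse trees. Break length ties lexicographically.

q and q and q

length 1: no string has ≥2 trees
length 3: no string has ≥2 trees
length 5: q and q and q has 2 parse trees

Two derivations of q and q and q:
  Stmt ⇒ Stmt and Stmt ⇒ Stmt and Stmt and Stmt ⇒ q and Stmt and Stmt ⇒ q and q and Stmt ⇒ q and q and q
  Stmt ⇒ Stmt and Stmt ⇒ q and Stmt ⇒ q and Stmt and Stmt ⇒ q and q and Stmt ⇒ q and q and q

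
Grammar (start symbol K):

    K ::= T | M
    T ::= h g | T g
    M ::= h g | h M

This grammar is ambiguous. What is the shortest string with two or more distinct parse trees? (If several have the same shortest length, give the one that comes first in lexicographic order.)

length 2: h g has 2 parse trees

Two derivations of h g:
  K ⇒ T ⇒ h g
  K ⇒ M ⇒ h g

h g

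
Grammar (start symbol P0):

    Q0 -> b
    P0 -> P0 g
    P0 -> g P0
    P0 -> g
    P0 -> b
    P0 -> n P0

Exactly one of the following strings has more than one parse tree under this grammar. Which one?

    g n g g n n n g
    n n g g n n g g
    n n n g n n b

n n g g n n g g

g n g g n n n g: 1 tree
n n g g n n g g: 8 trees
n n n g n n b: 1 tree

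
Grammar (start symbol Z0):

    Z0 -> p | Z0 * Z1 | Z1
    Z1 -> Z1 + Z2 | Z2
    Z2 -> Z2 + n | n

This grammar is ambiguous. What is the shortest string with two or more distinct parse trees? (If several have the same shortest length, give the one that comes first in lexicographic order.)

length 1: no string has ≥2 trees
length 3: n + n has 2 parse trees

Two derivations of n + n:
  Z0 ⇒ Z1 ⇒ Z1 + Z2 ⇒ Z2 + Z2 ⇒ n + Z2 ⇒ n + n
  Z0 ⇒ Z1 ⇒ Z2 ⇒ Z2 + n ⇒ n + n

n + n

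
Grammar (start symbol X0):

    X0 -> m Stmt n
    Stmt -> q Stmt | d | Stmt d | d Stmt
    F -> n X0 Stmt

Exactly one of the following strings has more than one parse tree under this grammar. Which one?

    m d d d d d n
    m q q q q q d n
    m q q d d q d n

m d d d d d n: 16 trees
m q q q q q d n: 1 tree
m q q d d q d n: 1 tree

m d d d d d n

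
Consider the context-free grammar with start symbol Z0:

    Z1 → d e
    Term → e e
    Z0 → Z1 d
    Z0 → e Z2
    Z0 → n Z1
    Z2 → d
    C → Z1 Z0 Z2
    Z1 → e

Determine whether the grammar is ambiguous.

Ambiguous

Witness: e d

Derivation 1: Z0 ⇒ Z1 d ⇒ e d
Derivation 2: Z0 ⇒ e Z2 ⇒ e d

Two distinct leftmost derivations for the same string.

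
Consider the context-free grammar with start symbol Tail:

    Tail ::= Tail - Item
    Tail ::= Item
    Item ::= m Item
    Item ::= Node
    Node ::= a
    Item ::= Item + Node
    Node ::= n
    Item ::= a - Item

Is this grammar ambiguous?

Ambiguous

Witness: a - a

Derivation 1: Tail ⇒ Tail - Item ⇒ Item - Item ⇒ Node - Item ⇒ a - Item ⇒ a - Node ⇒ a - a
Derivation 2: Tail ⇒ Item ⇒ a - Item ⇒ a - Node ⇒ a - a

Two distinct leftmost derivations for the same string.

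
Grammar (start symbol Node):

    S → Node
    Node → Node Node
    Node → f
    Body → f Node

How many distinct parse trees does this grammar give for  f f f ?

2

Parse trees for f f f:
  [Node [Node f] [Node [Node f] [Node f]]]
  [Node [Node [Node f] [Node f]] [Node f]]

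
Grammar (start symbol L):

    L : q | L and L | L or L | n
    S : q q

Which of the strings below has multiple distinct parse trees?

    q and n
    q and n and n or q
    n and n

q and n and n or q

q and n: 1 tree
q and n and n or q: 5 trees
n and n: 1 tree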